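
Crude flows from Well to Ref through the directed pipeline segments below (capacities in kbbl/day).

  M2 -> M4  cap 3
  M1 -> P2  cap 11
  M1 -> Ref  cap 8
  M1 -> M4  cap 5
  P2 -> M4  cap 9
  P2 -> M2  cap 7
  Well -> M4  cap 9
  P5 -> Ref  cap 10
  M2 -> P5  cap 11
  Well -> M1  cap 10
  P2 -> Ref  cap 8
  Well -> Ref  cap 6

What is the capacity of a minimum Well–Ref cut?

Augment Well→Ref: bottleneck 6, flow now 6.
Augment Well→M1→Ref: bottleneck 8, flow now 14.
Augment Well→M1→P2→Ref: bottleneck 2, flow now 16.
No augmenting path remains; maximum flow = 16.
By max-flow min-cut, the minimum cut capacity equals the max flow.
In the residual graph, reachable from Well: {Well, M4}.
Min-cut edges: Well→M1 (10), Well→Ref (6); capacity 10 + 6 = 16.

16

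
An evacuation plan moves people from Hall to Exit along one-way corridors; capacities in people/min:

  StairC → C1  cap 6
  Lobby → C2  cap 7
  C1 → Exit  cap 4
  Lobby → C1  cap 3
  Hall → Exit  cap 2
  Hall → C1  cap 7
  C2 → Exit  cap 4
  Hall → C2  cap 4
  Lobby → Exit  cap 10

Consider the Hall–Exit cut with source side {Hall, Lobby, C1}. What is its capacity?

Edges leaving {Hall, Lobby, C1}: Hall→C2 (4), Hall→Exit (2), Lobby→C2 (7), Lobby→Exit (10), C1→Exit (4).
Cut capacity = 4 + 2 + 7 + 10 + 4 = 27.

27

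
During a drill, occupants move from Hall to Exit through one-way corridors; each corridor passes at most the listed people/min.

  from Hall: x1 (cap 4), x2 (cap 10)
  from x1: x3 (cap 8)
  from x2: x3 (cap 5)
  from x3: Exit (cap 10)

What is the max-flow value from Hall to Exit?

9

Augment Hall→x1→x3→Exit: bottleneck 4, flow now 4.
Augment Hall→x2→x3→Exit: bottleneck 5, flow now 9.
No augmenting path remains; maximum flow = 9.
In the residual graph, reachable from Hall: {Hall, x2}.
Min-cut edges: Hall→x1 (4), x2→x3 (5); capacity 4 + 5 = 9.
This cut is saturated, so no flow can exceed 9.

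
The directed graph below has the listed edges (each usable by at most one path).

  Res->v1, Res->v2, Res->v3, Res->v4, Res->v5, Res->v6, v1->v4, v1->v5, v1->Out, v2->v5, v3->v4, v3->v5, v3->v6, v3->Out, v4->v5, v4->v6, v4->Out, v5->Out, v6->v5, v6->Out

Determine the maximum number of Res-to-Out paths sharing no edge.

5

Assign every edge capacity 1; by Menger, the answer equals the max flow.
Path Res→v1→Out (+1); total 1.
Path Res→v3→Out (+1); total 2.
Path Res→v4→Out (+1); total 3.
Path Res→v5→Out (+1); total 4.
Path Res→v6→Out (+1); total 5.
No residual Res→Out path; max flow = 5.
Certifying cut of size 5: {Res→v1, Res→v3, Res→v4, Res→v6, v5→Out}.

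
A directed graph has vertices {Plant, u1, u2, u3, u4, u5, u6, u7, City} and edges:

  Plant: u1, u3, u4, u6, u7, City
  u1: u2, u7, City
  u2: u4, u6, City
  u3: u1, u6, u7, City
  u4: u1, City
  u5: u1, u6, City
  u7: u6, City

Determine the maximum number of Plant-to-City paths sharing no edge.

5

Assign every edge capacity 1; by Menger, the answer equals the max flow.
Path Plant→City (+1); total 1.
Path Plant→u1→City (+1); total 2.
Path Plant→u3→City (+1); total 3.
Path Plant→u4→City (+1); total 4.
Path Plant→u7→City (+1); total 5.
No residual Plant→City path; max flow = 5.
Certifying cut of size 5: {Plant→City, Plant→u1, Plant→u3, Plant→u4, Plant→u7}.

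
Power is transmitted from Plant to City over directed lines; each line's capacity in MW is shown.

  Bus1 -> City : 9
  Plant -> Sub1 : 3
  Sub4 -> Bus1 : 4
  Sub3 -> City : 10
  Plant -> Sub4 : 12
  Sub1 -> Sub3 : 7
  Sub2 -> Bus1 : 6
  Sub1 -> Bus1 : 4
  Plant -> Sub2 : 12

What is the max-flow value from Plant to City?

12

Augment Plant→Sub2→Bus1→City: bottleneck 6, flow now 6.
Augment Plant→Sub1→Bus1→City: bottleneck 3, flow now 9.
Augment Plant→Sub4→Bus1→Sub1→Sub3→City: bottleneck 3, flow now 12. (uses reverse residual edge)
No augmenting path remains; maximum flow = 12.
In the residual graph, reachable from Plant: {Plant, Sub2, Sub4, Bus1}.
Min-cut edges: Plant→Sub1 (3), Bus1→City (9); capacity 3 + 9 = 12.
This cut is saturated, so no flow can exceed 12.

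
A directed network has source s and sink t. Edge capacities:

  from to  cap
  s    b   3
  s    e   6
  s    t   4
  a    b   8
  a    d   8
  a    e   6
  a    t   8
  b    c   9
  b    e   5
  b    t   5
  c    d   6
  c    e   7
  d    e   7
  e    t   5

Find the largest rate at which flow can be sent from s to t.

12

Augment s→t: bottleneck 4, flow now 4.
Augment s→b→t: bottleneck 3, flow now 7.
Augment s→e→t: bottleneck 5, flow now 12.
No augmenting path remains; maximum flow = 12.
In the residual graph, reachable from s: {s, e}.
Min-cut edges: s→b (3), s→t (4), e→t (5); capacity 3 + 4 + 5 = 12.
This cut is saturated, so no flow can exceed 12.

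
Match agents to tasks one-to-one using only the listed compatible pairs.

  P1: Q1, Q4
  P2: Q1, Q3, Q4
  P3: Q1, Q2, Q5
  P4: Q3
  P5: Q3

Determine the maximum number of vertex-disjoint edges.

Unit-capacity flow: source→left, listed edges, right→sink; max matching = max flow.
Augmenting path P1→Q1 (+1); matched 1.
Augmenting path P2→Q3 (+1); matched 2.
Augmenting path P3→Q2 (+1); matched 3.
Augmenting path P4→Q3→P2→Q4 (+1); matched 4.
No augmenting path remains; maximum matching = 4.
König certificate: {P1, P2, P3, Q3} is a vertex cover of size 4 (every listed pair touches it), so no matching can be larger.

4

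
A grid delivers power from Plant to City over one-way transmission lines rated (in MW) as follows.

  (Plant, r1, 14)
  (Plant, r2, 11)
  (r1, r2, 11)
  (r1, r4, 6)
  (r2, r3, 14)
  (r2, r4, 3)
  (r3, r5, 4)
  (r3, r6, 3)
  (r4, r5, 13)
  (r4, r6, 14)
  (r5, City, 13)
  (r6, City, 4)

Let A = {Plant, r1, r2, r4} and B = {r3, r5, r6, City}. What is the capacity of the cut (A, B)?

Edges leaving {Plant, r1, r2, r4}: r2→r3 (14), r4→r5 (13), r4→r6 (14).
Cut capacity = 14 + 13 + 14 = 41.

41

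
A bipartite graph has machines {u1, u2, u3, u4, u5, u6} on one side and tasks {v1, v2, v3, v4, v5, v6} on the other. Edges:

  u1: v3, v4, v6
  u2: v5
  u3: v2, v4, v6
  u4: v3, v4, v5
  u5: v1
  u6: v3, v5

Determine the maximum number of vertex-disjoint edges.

6

Unit-capacity flow: source→left, listed edges, right→sink; max matching = max flow.
Augmenting path u1→v3 (+1); matched 1.
Augmenting path u2→v5 (+1); matched 2.
Augmenting path u3→v2 (+1); matched 3.
Augmenting path u4→v4 (+1); matched 4.
Augmenting path u5→v1 (+1); matched 5.
Augmenting path u6→v3→u1→v6 (+1); matched 6.
No augmenting path remains; maximum matching = 6.
König certificate: {u1, u2, u3, u4, u5, u6} is a vertex cover of size 6 (every listed pair touches it), so no matching can be larger.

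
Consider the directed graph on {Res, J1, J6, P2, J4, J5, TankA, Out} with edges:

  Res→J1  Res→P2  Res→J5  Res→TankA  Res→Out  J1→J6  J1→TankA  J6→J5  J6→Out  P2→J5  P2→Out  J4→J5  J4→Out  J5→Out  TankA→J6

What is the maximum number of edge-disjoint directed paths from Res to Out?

Assign every edge capacity 1; by Menger, the answer equals the max flow.
Path Res→Out (+1); total 1.
Path Res→P2→Out (+1); total 2.
Path Res→J5→Out (+1); total 3.
Path Res→J1→J6→Out (+1); total 4.
No residual Res→Out path; max flow = 4.
Certifying cut of size 4: {J5→Out, J6→Out, Res→Out, Res→P2}.

4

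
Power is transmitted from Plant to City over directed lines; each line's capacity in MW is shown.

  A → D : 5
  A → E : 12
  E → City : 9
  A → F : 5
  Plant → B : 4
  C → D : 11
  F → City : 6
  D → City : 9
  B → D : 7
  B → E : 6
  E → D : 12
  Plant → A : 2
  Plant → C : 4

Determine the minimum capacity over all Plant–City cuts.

10

Augment Plant→A→D→City: bottleneck 2, flow now 2.
Augment Plant→B→D→City: bottleneck 4, flow now 6.
Augment Plant→C→D→City: bottleneck 3, flow now 9.
Augment Plant→C→D→A→E→City: bottleneck 1, flow now 10. (uses reverse residual edge)
No augmenting path remains; maximum flow = 10.
By max-flow min-cut, the minimum cut capacity equals the max flow.
In the residual graph, reachable from Plant: {Plant}.
Min-cut edges: Plant→A (2), Plant→B (4), Plant→C (4); capacity 2 + 4 + 4 = 10.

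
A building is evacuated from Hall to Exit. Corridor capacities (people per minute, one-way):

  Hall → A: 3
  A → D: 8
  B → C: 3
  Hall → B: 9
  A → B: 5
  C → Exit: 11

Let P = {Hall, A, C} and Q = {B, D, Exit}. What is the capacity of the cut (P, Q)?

33

Edges leaving {Hall, A, C}: Hall→B (9), A→B (5), A→D (8), C→Exit (11).
Cut capacity = 9 + 5 + 8 + 11 = 33.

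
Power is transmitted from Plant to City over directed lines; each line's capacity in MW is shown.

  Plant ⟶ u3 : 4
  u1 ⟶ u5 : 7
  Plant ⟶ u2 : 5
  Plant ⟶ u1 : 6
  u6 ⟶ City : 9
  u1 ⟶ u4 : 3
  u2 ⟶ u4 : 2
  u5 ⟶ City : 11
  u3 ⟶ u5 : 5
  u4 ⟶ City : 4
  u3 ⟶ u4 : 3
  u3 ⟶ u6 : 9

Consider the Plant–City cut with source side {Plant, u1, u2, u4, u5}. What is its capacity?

Edges leaving {Plant, u1, u2, u4, u5}: Plant→u3 (4), u4→City (4), u5→City (11).
Cut capacity = 4 + 4 + 11 = 19.

19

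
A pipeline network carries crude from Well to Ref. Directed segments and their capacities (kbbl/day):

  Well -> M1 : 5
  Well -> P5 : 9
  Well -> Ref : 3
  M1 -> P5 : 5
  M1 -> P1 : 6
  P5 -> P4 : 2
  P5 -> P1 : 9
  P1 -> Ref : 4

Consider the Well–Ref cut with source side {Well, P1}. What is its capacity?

Edges leaving {Well, P1}: Well→M1 (5), Well→P5 (9), Well→Ref (3), P1→Ref (4).
Cut capacity = 5 + 9 + 3 + 4 = 21.

21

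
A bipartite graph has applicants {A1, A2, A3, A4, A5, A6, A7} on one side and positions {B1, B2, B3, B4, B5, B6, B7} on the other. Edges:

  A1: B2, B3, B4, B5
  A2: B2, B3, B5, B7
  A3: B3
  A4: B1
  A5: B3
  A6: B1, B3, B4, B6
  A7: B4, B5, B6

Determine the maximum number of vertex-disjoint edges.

Unit-capacity flow: source→left, listed edges, right→sink; max matching = max flow.
Augmenting path A1→B2 (+1); matched 1.
Augmenting path A2→B3 (+1); matched 2.
Augmenting path A4→B1 (+1); matched 3.
Augmenting path A6→B4 (+1); matched 4.
Augmenting path A7→B5 (+1); matched 5.
Augmenting path A3→B3→A2→B7 (+1); matched 6.
No augmenting path remains; maximum matching = 6.
König certificate: {A1, A2, A4, A6, A7, B3} is a vertex cover of size 6 (every listed pair touches it), so no matching can be larger.

6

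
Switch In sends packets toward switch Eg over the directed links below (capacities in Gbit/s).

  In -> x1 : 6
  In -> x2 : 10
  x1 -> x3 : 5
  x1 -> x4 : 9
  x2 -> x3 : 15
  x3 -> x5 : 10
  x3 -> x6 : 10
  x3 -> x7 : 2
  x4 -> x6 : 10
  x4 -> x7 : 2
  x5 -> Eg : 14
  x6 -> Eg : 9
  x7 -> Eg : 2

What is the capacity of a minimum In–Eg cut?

16

Augment In→x1→x3→x5→Eg: bottleneck 5, flow now 5.
Augment In→x1→x4→x6→Eg: bottleneck 1, flow now 6.
Augment In→x2→x3→x5→Eg: bottleneck 5, flow now 11.
Augment In→x2→x3→x6→Eg: bottleneck 5, flow now 16.
No augmenting path remains; maximum flow = 16.
By max-flow min-cut, the minimum cut capacity equals the max flow.
In the residual graph, reachable from In: {In}.
Min-cut edges: In→x1 (6), In→x2 (10); capacity 6 + 10 = 16.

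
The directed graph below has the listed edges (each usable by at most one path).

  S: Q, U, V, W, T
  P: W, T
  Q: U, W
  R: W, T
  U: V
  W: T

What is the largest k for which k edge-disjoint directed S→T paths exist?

Assign every edge capacity 1; by Menger, the answer equals the max flow.
Path S→T (+1); total 1.
Path S→W→T (+1); total 2.
No residual S→T path; max flow = 2.
Certifying cut of size 2: {S→T, W→T}.

2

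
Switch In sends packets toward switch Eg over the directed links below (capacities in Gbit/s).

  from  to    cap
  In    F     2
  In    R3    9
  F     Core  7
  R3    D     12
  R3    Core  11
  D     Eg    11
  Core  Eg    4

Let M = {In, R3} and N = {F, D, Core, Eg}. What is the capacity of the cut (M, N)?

Edges leaving {In, R3}: In→F (2), R3→D (12), R3→Core (11).
Cut capacity = 2 + 12 + 11 = 25.

25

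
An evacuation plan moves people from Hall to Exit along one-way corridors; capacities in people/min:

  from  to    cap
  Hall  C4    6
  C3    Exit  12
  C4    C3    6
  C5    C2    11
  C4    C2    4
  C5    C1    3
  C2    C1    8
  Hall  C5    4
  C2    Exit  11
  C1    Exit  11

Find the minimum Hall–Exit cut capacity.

Augment Hall→C4→C2→Exit: bottleneck 4, flow now 4.
Augment Hall→C4→C3→Exit: bottleneck 2, flow now 6.
Augment Hall→C5→C1→Exit: bottleneck 3, flow now 9.
Augment Hall→C5→C2→Exit: bottleneck 1, flow now 10.
No augmenting path remains; maximum flow = 10.
By max-flow min-cut, the minimum cut capacity equals the max flow.
In the residual graph, reachable from Hall: {Hall}.
Min-cut edges: Hall→C4 (6), Hall→C5 (4); capacity 6 + 4 = 10.

10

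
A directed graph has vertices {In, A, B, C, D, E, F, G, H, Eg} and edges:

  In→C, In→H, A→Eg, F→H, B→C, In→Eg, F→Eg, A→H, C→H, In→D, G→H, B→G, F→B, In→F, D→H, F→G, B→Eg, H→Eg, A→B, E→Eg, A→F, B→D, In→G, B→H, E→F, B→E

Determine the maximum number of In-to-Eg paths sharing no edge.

Assign every edge capacity 1; by Menger, the answer equals the max flow.
Path In→Eg (+1); total 1.
Path In→F→Eg (+1); total 2.
Path In→H→Eg (+1); total 3.
No residual In→Eg path; max flow = 3.
Certifying cut of size 3: {H→Eg, In→Eg, In→F}.

3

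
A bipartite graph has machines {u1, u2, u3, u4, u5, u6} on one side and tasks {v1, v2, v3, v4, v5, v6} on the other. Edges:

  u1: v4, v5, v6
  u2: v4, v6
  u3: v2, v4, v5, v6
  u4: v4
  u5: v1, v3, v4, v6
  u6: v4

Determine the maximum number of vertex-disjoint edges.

Unit-capacity flow: source→left, listed edges, right→sink; max matching = max flow.
Augmenting path u1→v4 (+1); matched 1.
Augmenting path u2→v6 (+1); matched 2.
Augmenting path u3→v2 (+1); matched 3.
Augmenting path u5→v1 (+1); matched 4.
Augmenting path u4→v4→u1→v5 (+1); matched 5.
No augmenting path remains; maximum matching = 5.
König certificate: {u1, u2, u3, u5, v4} is a vertex cover of size 5 (every listed pair touches it), so no matching can be larger.

5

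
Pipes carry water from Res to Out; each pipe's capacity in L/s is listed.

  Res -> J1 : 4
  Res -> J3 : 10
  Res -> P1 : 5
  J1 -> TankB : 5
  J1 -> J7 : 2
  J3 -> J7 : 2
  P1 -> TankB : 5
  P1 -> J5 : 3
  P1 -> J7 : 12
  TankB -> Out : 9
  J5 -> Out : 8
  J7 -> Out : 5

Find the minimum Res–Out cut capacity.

11

Augment Res→J1→TankB→Out: bottleneck 4, flow now 4.
Augment Res→J3→J7→Out: bottleneck 2, flow now 6.
Augment Res→P1→TankB→Out: bottleneck 5, flow now 11.
No augmenting path remains; maximum flow = 11.
By max-flow min-cut, the minimum cut capacity equals the max flow.
In the residual graph, reachable from Res: {Res, J3}.
Min-cut edges: Res→J1 (4), Res→P1 (5), J3→J7 (2); capacity 4 + 5 + 2 = 11.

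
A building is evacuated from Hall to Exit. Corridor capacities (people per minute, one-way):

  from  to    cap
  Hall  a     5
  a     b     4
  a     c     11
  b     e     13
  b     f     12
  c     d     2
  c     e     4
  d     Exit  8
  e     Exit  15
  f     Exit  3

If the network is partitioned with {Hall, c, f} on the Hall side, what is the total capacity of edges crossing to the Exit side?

Edges leaving {Hall, c, f}: Hall→a (5), c→d (2), c→e (4), f→Exit (3).
Cut capacity = 5 + 2 + 4 + 3 = 14.

14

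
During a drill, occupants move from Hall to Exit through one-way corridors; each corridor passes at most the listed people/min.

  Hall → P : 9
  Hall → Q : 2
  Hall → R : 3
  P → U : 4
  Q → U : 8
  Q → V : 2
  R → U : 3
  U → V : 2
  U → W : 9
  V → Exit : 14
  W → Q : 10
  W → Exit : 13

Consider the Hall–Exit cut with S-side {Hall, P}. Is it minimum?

Given cut capacity: 2 + 3 + 4 = 9.
Augment Hall→Q→V→Exit: bottleneck 2, flow now 2.
Augment Hall→P→U→V→Exit: bottleneck 2, flow now 4.
Augment Hall→P→U→W→Exit: bottleneck 2, flow now 6.
Augment Hall→R→U→W→Exit: bottleneck 3, flow now 9.
No augmenting path remains; maximum flow = 9.
Cut capacity 9 equals the max flow, so it is a minimum cut.

Yes — it is a minimum cut (capacity 9).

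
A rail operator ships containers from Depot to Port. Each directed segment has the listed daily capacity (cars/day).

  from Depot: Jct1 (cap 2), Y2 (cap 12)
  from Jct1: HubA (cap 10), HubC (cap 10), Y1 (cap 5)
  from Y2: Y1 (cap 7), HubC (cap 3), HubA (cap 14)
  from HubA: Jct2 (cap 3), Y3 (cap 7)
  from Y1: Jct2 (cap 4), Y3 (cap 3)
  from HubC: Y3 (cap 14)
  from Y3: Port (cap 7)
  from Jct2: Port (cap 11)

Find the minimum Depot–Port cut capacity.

Augment Depot→Jct1→HubA→Y3→Port: bottleneck 2, flow now 2.
Augment Depot→Y2→HubA→Y3→Port: bottleneck 5, flow now 7.
Augment Depot→Y2→HubA→Jct2→Port: bottleneck 3, flow now 10.
Augment Depot→Y2→Y1→Jct2→Port: bottleneck 4, flow now 14.
No augmenting path remains; maximum flow = 14.
By max-flow min-cut, the minimum cut capacity equals the max flow.
In the residual graph, reachable from Depot: {Depot}.
Min-cut edges: Depot→Jct1 (2), Depot→Y2 (12); capacity 2 + 12 = 14.

14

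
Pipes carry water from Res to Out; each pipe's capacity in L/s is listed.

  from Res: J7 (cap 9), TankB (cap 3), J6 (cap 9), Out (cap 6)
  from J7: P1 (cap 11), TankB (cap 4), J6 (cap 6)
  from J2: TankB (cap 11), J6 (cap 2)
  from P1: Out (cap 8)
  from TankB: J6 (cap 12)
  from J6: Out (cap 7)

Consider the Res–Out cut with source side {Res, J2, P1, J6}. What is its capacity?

Edges leaving {Res, J2, P1, J6}: Res→J7 (9), Res→TankB (3), Res→Out (6), J2→TankB (11), P1→Out (8), J6→Out (7).
Cut capacity = 9 + 3 + 6 + 11 + 8 + 7 = 44.

44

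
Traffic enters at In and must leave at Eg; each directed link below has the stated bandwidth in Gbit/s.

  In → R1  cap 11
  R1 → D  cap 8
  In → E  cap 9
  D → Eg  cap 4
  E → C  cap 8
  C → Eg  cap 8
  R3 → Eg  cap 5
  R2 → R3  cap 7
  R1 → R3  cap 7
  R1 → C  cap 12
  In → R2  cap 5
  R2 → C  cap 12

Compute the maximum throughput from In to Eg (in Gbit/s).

17

Augment In→R1→D→Eg: bottleneck 4, flow now 4.
Augment In→R1→C→Eg: bottleneck 7, flow now 11.
Augment In→E→C→Eg: bottleneck 1, flow now 12.
Augment In→R2→R3→Eg: bottleneck 5, flow now 17.
No augmenting path remains; maximum flow = 17.
In the residual graph, reachable from In: {In, R1, E, R2, D, C, R3}.
Min-cut edges: D→Eg (4), C→Eg (8), R3→Eg (5); capacity 4 + 8 + 5 = 17.
This cut is saturated, so no flow can exceed 17.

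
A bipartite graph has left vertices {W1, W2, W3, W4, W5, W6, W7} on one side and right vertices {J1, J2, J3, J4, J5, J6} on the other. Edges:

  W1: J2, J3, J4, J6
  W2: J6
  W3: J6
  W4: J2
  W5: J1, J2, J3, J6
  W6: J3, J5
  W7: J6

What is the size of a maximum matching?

5

Unit-capacity flow: source→left, listed edges, right→sink; max matching = max flow.
Augmenting path W1→J2 (+1); matched 1.
Augmenting path W2→J6 (+1); matched 2.
Augmenting path W5→J1 (+1); matched 3.
Augmenting path W6→J3 (+1); matched 4.
Augmenting path W4→J2→W1→J4 (+1); matched 5.
No augmenting path remains; maximum matching = 5.
König certificate: {W1, W4, W5, W6, J6} is a vertex cover of size 5 (every listed pair touches it), so no matching can be larger.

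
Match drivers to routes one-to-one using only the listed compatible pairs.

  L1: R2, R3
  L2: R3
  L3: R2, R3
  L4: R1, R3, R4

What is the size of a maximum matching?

3

Unit-capacity flow: source→left, listed edges, right→sink; max matching = max flow.
Augmenting path L1→R2 (+1); matched 1.
Augmenting path L2→R3 (+1); matched 2.
Augmenting path L4→R1 (+1); matched 3.
No augmenting path remains; maximum matching = 3.
König certificate: {L4, R2, R3} is a vertex cover of size 3 (every listed pair touches it), so no matching can be larger.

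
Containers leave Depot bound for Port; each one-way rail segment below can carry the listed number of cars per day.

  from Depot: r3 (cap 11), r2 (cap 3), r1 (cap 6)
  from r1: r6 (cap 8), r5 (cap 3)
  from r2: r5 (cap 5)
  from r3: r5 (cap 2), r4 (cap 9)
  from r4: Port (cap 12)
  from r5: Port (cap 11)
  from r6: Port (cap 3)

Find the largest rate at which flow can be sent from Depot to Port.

Augment Depot→r1→r5→Port: bottleneck 3, flow now 3.
Augment Depot→r1→r6→Port: bottleneck 3, flow now 6.
Augment Depot→r2→r5→Port: bottleneck 3, flow now 9.
Augment Depot→r3→r4→Port: bottleneck 9, flow now 18.
Augment Depot→r3→r5→Port: bottleneck 2, flow now 20.
No augmenting path remains; maximum flow = 20.
In the residual graph, reachable from Depot: {Depot}.
Min-cut edges: Depot→r1 (6), Depot→r2 (3), Depot→r3 (11); capacity 6 + 3 + 11 = 20.
This cut is saturated, so no flow can exceed 20.

20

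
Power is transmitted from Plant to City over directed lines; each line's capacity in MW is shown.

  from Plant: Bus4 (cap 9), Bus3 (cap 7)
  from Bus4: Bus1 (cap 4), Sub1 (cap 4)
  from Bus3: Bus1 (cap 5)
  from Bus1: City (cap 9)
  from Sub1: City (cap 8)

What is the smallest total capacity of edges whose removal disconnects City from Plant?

Augment Plant→Bus4→Bus1→City: bottleneck 4, flow now 4.
Augment Plant→Bus4→Sub1→City: bottleneck 4, flow now 8.
Augment Plant→Bus3→Bus1→City: bottleneck 5, flow now 13.
No augmenting path remains; maximum flow = 13.
By max-flow min-cut, the minimum cut capacity equals the max flow.
In the residual graph, reachable from Plant: {Plant, Bus4, Bus3}.
Min-cut edges: Bus4→Bus1 (4), Bus4→Sub1 (4), Bus3→Bus1 (5); capacity 4 + 4 + 5 = 13.

13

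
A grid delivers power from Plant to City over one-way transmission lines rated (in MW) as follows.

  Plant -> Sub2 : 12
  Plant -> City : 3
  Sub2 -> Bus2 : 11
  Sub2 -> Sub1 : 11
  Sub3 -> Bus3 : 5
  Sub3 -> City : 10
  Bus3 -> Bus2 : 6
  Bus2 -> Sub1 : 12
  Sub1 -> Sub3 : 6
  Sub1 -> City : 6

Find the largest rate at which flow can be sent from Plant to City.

15

Augment Plant→City: bottleneck 3, flow now 3.
Augment Plant→Sub2→Sub1→City: bottleneck 6, flow now 9.
Augment Plant→Sub2→Sub1→Sub3→City: bottleneck 5, flow now 14.
Augment Plant→Sub2→Bus2→Sub1→Sub3→City: bottleneck 1, flow now 15.
No augmenting path remains; maximum flow = 15.
In the residual graph, reachable from Plant: {Plant}.
Min-cut edges: Plant→Sub2 (12), Plant→City (3); capacity 12 + 3 = 15.
This cut is saturated, so no flow can exceed 15.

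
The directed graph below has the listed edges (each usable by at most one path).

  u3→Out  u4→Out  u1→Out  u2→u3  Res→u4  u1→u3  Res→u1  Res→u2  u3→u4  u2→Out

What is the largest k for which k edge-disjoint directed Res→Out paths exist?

Assign every edge capacity 1; by Menger, the answer equals the max flow.
Path Res→u1→Out (+1); total 1.
Path Res→u2→Out (+1); total 2.
Path Res→u4→Out (+1); total 3.
No residual Res→Out path; max flow = 3.
Certifying cut of size 3: {Res→u1, Res→u2, Res→u4}.

3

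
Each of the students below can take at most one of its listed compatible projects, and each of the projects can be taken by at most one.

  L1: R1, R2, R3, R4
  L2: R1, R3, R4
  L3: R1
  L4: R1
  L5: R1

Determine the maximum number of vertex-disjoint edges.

3

Unit-capacity flow: source→left, listed edges, right→sink; max matching = max flow.
Augmenting path L1→R1 (+1); matched 1.
Augmenting path L2→R3 (+1); matched 2.
Augmenting path L3→R1→L1→R2 (+1); matched 3.
No augmenting path remains; maximum matching = 3.
König certificate: {L1, L2, R1} is a vertex cover of size 3 (every listed pair touches it), so no matching can be larger.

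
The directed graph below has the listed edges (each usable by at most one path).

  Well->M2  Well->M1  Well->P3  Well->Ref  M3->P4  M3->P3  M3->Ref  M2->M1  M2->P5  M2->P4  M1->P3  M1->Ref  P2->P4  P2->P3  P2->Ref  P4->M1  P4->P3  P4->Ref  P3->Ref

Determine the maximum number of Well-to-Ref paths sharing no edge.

4

Assign every edge capacity 1; by Menger, the answer equals the max flow.
Path Well→Ref (+1); total 1.
Path Well→M1→Ref (+1); total 2.
Path Well→P3→Ref (+1); total 3.
Path Well→M2→P4→Ref (+1); total 4.
No residual Well→Ref path; max flow = 4.
Certifying cut of size 4: {Well→M1, Well→M2, Well→P3, Well→Ref}.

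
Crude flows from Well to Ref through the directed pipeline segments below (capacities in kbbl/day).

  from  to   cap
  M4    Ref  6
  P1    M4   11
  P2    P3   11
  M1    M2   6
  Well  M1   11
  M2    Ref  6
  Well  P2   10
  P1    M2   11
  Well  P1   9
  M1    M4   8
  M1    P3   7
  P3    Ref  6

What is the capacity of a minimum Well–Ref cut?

Augment Well→P2→P3→Ref: bottleneck 6, flow now 6.
Augment Well→M1→M2→Ref: bottleneck 6, flow now 12.
Augment Well→M1→M4→Ref: bottleneck 5, flow now 17.
Augment Well→P1→M4→Ref: bottleneck 1, flow now 18.
No augmenting path remains; maximum flow = 18.
By max-flow min-cut, the minimum cut capacity equals the max flow.
In the residual graph, reachable from Well: {Well, P2, M1, P1, M2, P3, M4}.
Min-cut edges: M2→Ref (6), P3→Ref (6), M4→Ref (6); capacity 6 + 6 + 6 = 18.

18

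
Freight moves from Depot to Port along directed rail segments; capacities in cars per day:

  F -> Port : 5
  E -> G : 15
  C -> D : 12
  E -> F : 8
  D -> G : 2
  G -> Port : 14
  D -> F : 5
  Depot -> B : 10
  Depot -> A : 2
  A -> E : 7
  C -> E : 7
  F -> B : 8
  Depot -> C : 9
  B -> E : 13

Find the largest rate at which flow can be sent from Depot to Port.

Augment Depot→A→E→F→Port: bottleneck 2, flow now 2.
Augment Depot→B→E→F→Port: bottleneck 3, flow now 5.
Augment Depot→B→E→G→Port: bottleneck 7, flow now 12.
Augment Depot→C→D→G→Port: bottleneck 2, flow now 14.
Augment Depot→C→E→G→Port: bottleneck 5, flow now 19.
No augmenting path remains; maximum flow = 19.
In the residual graph, reachable from Depot: {Depot, A, B, C, D, E, F, G}.
Min-cut edges: F→Port (5), G→Port (14); capacity 5 + 14 = 19.
This cut is saturated, so no flow can exceed 19.

19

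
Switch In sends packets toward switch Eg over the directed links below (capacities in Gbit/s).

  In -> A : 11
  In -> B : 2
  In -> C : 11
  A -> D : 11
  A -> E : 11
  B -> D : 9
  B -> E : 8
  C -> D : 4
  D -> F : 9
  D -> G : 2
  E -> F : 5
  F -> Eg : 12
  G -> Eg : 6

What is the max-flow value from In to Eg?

14

Augment In→A→D→F→Eg: bottleneck 9, flow now 9.
Augment In→A→D→G→Eg: bottleneck 2, flow now 11.
Augment In→B→E→F→Eg: bottleneck 2, flow now 13.
Augment In→C→D→A→E→F→Eg: bottleneck 1, flow now 14. (uses reverse residual edge)
No augmenting path remains; maximum flow = 14.
In the residual graph, reachable from In: {In, A, B, C, D, E, F}.
Min-cut edges: D→G (2), F→Eg (12); capacity 2 + 12 = 14.
This cut is saturated, so no flow can exceed 14.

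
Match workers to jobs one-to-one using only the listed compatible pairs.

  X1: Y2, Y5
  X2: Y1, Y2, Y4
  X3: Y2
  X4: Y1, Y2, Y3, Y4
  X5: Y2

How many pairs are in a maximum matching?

Unit-capacity flow: source→left, listed edges, right→sink; max matching = max flow.
Augmenting path X1→Y2 (+1); matched 1.
Augmenting path X2→Y1 (+1); matched 2.
Augmenting path X4→Y3 (+1); matched 3.
Augmenting path X3→Y2→X1→Y5 (+1); matched 4.
No augmenting path remains; maximum matching = 4.
König certificate: {X1, X2, X4, Y2} is a vertex cover of size 4 (every listed pair touches it), so no matching can be larger.

4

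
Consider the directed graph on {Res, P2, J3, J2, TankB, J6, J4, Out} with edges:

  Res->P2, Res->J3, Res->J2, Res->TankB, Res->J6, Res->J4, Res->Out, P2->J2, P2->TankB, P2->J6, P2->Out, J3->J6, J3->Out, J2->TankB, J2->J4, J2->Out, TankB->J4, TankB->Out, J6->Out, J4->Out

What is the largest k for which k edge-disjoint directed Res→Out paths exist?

7

Assign every edge capacity 1; by Menger, the answer equals the max flow.
Path Res→Out (+1); total 1.
Path Res→P2→Out (+1); total 2.
Path Res→J3→Out (+1); total 3.
Path Res→J2→Out (+1); total 4.
Path Res→TankB→Out (+1); total 5.
Path Res→J6→Out (+1); total 6.
Path Res→J4→Out (+1); total 7.
No residual Res→Out path; max flow = 7.
Certifying cut of size 7: {Res→J2, Res→J3, Res→J4, Res→J6, Res→Out, Res→P2, Res→TankB}.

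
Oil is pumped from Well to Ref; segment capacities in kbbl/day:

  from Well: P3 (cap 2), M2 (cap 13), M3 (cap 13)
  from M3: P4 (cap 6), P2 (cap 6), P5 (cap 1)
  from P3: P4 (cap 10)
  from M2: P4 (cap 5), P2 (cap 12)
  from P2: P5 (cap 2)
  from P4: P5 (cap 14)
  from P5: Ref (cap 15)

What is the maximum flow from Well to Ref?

Augment Well→M3→P5→Ref: bottleneck 1, flow now 1.
Augment Well→M3→P2→P5→Ref: bottleneck 2, flow now 3.
Augment Well→M3→P4→P5→Ref: bottleneck 6, flow now 9.
Augment Well→P3→P4→P5→Ref: bottleneck 2, flow now 11.
Augment Well→M2→P4→P5→Ref: bottleneck 4, flow now 15.
No augmenting path remains; maximum flow = 15.
In the residual graph, reachable from Well: {Well, M3, P3, M2, P2, P4, P5}.
Min-cut edges: P5→Ref (15); capacity 15 = 15.
This cut is saturated, so no flow can exceed 15.

15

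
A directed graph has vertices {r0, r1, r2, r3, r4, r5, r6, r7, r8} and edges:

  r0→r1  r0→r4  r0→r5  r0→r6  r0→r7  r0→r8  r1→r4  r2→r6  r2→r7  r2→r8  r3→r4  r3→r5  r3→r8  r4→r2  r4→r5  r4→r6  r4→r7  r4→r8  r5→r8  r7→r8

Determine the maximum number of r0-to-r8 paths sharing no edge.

Assign every edge capacity 1; by Menger, the answer equals the max flow.
Path r0→r8 (+1); total 1.
Path r0→r4→r8 (+1); total 2.
Path r0→r5→r8 (+1); total 3.
Path r0→r7→r8 (+1); total 4.
Path r0→r1→r4→r2→r8 (+1); total 5.
No residual r0→r8 path; max flow = 5.
Certifying cut of size 5: {r0→r1, r0→r4, r0→r5, r0→r7, r0→r8}.

5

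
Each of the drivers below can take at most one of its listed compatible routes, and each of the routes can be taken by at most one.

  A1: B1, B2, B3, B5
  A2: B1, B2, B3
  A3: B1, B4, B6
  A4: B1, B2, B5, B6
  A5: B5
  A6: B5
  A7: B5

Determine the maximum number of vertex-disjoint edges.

Unit-capacity flow: source→left, listed edges, right→sink; max matching = max flow.
Augmenting path A1→B1 (+1); matched 1.
Augmenting path A2→B2 (+1); matched 2.
Augmenting path A3→B4 (+1); matched 3.
Augmenting path A4→B5 (+1); matched 4.
Augmenting path A5→B5→A4→B6 (+1); matched 5.
No augmenting path remains; maximum matching = 5.
König certificate: {A1, A2, A3, A4, B5} is a vertex cover of size 5 (every listed pair touches it), so no matching can be larger.

5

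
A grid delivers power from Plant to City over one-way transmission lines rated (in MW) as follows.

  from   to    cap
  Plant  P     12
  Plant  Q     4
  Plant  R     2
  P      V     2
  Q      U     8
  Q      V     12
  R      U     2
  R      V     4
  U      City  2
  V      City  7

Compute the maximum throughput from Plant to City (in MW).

Augment Plant→P→V→City: bottleneck 2, flow now 2.
Augment Plant→Q→U→City: bottleneck 2, flow now 4.
Augment Plant→Q→V→City: bottleneck 2, flow now 6.
Augment Plant→R→V→City: bottleneck 2, flow now 8.
No augmenting path remains; maximum flow = 8.
In the residual graph, reachable from Plant: {Plant, P}.
Min-cut edges: Plant→Q (4), Plant→R (2), P→V (2); capacity 4 + 2 + 2 = 8.
This cut is saturated, so no flow can exceed 8.

8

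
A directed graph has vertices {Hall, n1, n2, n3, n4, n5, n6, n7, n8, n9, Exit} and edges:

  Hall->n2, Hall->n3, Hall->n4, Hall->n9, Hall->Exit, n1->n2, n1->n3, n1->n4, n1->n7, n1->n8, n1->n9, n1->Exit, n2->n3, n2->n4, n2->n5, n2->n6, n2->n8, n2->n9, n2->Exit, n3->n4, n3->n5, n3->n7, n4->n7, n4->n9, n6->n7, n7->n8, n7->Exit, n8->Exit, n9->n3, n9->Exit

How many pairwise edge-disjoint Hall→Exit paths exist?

5

Assign every edge capacity 1; by Menger, the answer equals the max flow.
Path Hall→Exit (+1); total 1.
Path Hall→n2→Exit (+1); total 2.
Path Hall→n9→Exit (+1); total 3.
Path Hall→n3→n7→Exit (+1); total 4.
Path Hall→n4→n7→n8→Exit (+1); total 5.
No residual Hall→Exit path; max flow = 5.
Certifying cut of size 5: {Hall→Exit, Hall→n2, Hall→n3, Hall→n4, Hall→n9}.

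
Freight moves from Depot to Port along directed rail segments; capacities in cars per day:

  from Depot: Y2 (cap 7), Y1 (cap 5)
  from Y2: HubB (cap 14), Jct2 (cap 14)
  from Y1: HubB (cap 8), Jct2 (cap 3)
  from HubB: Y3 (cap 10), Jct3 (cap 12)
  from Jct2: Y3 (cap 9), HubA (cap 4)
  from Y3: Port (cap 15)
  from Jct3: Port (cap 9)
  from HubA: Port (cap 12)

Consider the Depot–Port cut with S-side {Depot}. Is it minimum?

Given cut capacity: 7 + 5 = 12.
Augment Depot→Y2→HubB→Y3→Port: bottleneck 7, flow now 7.
Augment Depot→Y1→HubB→Y3→Port: bottleneck 3, flow now 10.
Augment Depot→Y1→HubB→Jct3→Port: bottleneck 2, flow now 12.
No augmenting path remains; maximum flow = 12.
Cut capacity 12 equals the max flow, so it is a minimum cut.

Yes — it is a minimum cut (capacity 12).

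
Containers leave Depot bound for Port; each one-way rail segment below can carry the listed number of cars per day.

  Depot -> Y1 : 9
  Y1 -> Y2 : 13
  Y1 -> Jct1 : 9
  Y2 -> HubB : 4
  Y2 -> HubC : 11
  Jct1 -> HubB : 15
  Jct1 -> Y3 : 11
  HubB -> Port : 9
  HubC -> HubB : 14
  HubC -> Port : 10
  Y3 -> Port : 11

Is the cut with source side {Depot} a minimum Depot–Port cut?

Yes — it is a minimum cut (capacity 9).

Given cut capacity: 9 = 9.
Augment Depot→Y1→Y2→HubB→Port: bottleneck 4, flow now 4.
Augment Depot→Y1→Y2→HubC→Port: bottleneck 5, flow now 9.
No augmenting path remains; maximum flow = 9.
Cut capacity 9 equals the max flow, so it is a minimum cut.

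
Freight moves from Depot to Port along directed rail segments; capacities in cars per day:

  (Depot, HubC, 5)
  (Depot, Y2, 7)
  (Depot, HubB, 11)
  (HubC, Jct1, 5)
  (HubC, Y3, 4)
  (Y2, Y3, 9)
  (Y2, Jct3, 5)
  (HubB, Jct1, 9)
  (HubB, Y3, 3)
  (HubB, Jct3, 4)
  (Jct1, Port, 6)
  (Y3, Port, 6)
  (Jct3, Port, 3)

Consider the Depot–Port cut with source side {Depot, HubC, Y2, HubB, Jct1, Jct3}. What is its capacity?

Edges leaving {Depot, HubC, Y2, HubB, Jct1, Jct3}: HubC→Y3 (4), Y2→Y3 (9), HubB→Y3 (3), Jct1→Port (6), Jct3→Port (3).
Cut capacity = 4 + 9 + 3 + 6 + 3 = 25.

25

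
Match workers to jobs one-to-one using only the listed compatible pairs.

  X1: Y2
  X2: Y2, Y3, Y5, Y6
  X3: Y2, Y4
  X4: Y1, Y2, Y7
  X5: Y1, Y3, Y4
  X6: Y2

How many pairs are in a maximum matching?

5

Unit-capacity flow: source→left, listed edges, right→sink; max matching = max flow.
Augmenting path X1→Y2 (+1); matched 1.
Augmenting path X2→Y3 (+1); matched 2.
Augmenting path X3→Y4 (+1); matched 3.
Augmenting path X4→Y1 (+1); matched 4.
Augmenting path X5→Y1→X4→Y7 (+1); matched 5.
No augmenting path remains; maximum matching = 5.
König certificate: {X2, X3, X4, X5, Y2} is a vertex cover of size 5 (every listed pair touches it), so no matching can be larger.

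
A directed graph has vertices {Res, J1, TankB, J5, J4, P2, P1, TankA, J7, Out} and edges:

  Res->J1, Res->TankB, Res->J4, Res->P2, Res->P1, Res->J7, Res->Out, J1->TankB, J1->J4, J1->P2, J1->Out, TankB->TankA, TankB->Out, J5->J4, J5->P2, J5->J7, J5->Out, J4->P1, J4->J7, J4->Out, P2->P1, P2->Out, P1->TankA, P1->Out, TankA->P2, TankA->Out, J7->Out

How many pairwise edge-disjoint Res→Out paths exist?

7

Assign every edge capacity 1; by Menger, the answer equals the max flow.
Path Res→Out (+1); total 1.
Path Res→J1→Out (+1); total 2.
Path Res→TankB→Out (+1); total 3.
Path Res→J4→Out (+1); total 4.
Path Res→P2→Out (+1); total 5.
Path Res→P1→Out (+1); total 6.
Path Res→J7→Out (+1); total 7.
No residual Res→Out path; max flow = 7.
Certifying cut of size 7: {Res→J1, Res→J4, Res→J7, Res→Out, Res→P1, Res→P2, Res→TankB}.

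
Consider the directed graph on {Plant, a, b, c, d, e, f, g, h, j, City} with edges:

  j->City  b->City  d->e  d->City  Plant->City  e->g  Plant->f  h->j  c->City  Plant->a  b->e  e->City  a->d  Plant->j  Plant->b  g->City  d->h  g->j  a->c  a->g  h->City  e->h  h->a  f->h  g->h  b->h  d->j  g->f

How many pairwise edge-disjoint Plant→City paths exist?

Assign every edge capacity 1; by Menger, the answer equals the max flow.
Path Plant→City (+1); total 1.
Path Plant→b→City (+1); total 2.
Path Plant→j→City (+1); total 3.
Path Plant→a→c→City (+1); total 4.
Path Plant→f→h→City (+1); total 5.
No residual Plant→City path; max flow = 5.
Certifying cut of size 5: {Plant→City, Plant→a, Plant→b, Plant→f, Plant→j}.

5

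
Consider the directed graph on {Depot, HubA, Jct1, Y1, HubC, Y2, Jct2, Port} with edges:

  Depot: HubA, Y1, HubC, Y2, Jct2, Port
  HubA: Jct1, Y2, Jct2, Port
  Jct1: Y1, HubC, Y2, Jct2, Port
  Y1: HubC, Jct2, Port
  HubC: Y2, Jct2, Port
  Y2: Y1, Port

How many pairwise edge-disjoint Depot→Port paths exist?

5

Assign every edge capacity 1; by Menger, the answer equals the max flow.
Path Depot→Port (+1); total 1.
Path Depot→HubA→Port (+1); total 2.
Path Depot→Y1→Port (+1); total 3.
Path Depot→HubC→Port (+1); total 4.
Path Depot→Y2→Port (+1); total 5.
No residual Depot→Port path; max flow = 5.
Certifying cut of size 5: {Depot→HubA, Depot→HubC, Depot→Port, Depot→Y1, Depot→Y2}.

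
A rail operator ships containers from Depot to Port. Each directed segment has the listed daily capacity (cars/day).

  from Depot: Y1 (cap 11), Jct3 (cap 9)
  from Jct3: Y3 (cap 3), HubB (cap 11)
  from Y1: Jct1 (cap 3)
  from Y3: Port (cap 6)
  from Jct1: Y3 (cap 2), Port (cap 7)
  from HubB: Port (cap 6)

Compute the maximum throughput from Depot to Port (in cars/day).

12

Augment Depot→Jct3→Y3→Port: bottleneck 3, flow now 3.
Augment Depot→Jct3→HubB→Port: bottleneck 6, flow now 9.
Augment Depot→Y1→Jct1→Port: bottleneck 3, flow now 12.
No augmenting path remains; maximum flow = 12.
In the residual graph, reachable from Depot: {Depot, Y1}.
Min-cut edges: Depot→Jct3 (9), Y1→Jct1 (3); capacity 9 + 3 = 12.
This cut is saturated, so no flow can exceed 12.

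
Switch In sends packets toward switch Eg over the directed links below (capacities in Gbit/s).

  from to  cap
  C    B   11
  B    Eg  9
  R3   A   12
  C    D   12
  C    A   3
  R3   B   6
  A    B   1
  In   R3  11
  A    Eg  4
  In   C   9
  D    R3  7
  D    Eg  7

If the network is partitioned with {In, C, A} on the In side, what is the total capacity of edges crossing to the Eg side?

Edges leaving {In, C, A}: In→R3 (11), C→D (12), C→B (11), A→B (1), A→Eg (4).
Cut capacity = 11 + 12 + 11 + 1 + 4 = 39.

39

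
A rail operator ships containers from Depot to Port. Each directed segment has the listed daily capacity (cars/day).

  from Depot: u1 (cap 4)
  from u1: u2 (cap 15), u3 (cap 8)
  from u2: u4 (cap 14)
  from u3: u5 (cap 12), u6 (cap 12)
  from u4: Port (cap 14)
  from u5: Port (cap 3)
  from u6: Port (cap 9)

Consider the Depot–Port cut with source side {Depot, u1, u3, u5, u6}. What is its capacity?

27

Edges leaving {Depot, u1, u3, u5, u6}: u1→u2 (15), u5→Port (3), u6→Port (9).
Cut capacity = 15 + 3 + 9 = 27.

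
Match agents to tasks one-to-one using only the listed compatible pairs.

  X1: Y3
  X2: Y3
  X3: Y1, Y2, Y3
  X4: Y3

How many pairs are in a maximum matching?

2

Unit-capacity flow: source→left, listed edges, right→sink; max matching = max flow.
Augmenting path X1→Y3 (+1); matched 1.
Augmenting path X3→Y1 (+1); matched 2.
No augmenting path remains; maximum matching = 2.
König certificate: {X3, Y3} is a vertex cover of size 2 (every listed pair touches it), so no matching can be larger.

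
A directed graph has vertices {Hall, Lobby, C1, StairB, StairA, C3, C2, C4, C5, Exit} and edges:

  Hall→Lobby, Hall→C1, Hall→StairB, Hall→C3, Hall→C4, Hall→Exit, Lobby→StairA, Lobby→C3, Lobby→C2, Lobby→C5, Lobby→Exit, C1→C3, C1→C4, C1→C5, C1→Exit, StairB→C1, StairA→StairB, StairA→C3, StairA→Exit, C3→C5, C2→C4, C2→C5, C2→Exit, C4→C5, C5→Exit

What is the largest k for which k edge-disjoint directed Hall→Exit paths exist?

Assign every edge capacity 1; by Menger, the answer equals the max flow.
Path Hall→Exit (+1); total 1.
Path Hall→Lobby→Exit (+1); total 2.
Path Hall→C1→Exit (+1); total 3.
Path Hall→C3→C5→Exit (+1); total 4.
No residual Hall→Exit path; max flow = 4.
Certifying cut of size 4: {C1→Exit, C5→Exit, Hall→Exit, Hall→Lobby}.

4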